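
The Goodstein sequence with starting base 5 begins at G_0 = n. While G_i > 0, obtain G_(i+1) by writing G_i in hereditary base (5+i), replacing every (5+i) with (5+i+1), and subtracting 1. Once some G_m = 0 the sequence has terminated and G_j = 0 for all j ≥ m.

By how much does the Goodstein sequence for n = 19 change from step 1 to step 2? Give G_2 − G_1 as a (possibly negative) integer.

G_0 = 19. HB_5(19) = 3·5 + 4. Bump = 22. G_1 = 21.
G_1 = 21. HB_6(21) = 3·6 + 3. Bump = 24. G_2 = 23.

2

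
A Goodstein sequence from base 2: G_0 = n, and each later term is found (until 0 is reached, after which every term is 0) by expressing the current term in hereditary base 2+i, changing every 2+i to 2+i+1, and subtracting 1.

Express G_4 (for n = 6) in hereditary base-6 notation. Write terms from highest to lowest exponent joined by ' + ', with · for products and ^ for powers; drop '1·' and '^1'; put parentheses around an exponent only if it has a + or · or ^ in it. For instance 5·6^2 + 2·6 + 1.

step 0: 6 = 2^2 + 2; sub 3 for 2: 3^3 + 3; = 30; G_1 = 30−1 = 29
step 1: 29 = 3^3 + 2; sub 4 for 3: 4^4 + 2; = 258; G_2 = 258−1 = 257
step 2: 257 = 4^4 + 1; sub 5 for 4: 5^5 + 1; = 3126; G_3 = 3126−1 = 3125
step 3: 3125 = 5^5; sub 6 for 5: 6^6; = 46656; G_4 = 46656−1 = 46655
step 4: 46655 = 5·6^5 + 5·6^4 + 5·6^3 + 5·6^2 + 5·6 + 5; sub 7 for 6: 5·7^5 + 5·7^4 + 5·7^3 + 5·7^2 + 5·7 + 5; = 98040; G_5 = 98040−1 = 98039

5·6^5 + 5·6^4 + 5·6^3 + 5·6^2 + 5·6 + 5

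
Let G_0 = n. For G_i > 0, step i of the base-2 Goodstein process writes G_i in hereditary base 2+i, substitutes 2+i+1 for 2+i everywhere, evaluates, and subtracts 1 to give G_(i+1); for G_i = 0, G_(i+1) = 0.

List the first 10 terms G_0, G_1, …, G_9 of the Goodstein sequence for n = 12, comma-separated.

12, 107, 1065, 15685, 280019, 5764910, 134217867, 3486784574, 100000000211, 3138428376974

step 0: 12 = 2^(2 + 1) + 2^2; sub 3 for 2: 3^(3 + 1) + 3^3; = 108; G_1 = 108−1 = 107
step 1: 107 = 3^(3 + 1) + 2·3^2 + 2·3 + 2; sub 4 for 3: 4^(4 + 1) + 2·4^2 + 2·4 + 2; = 1066; G_2 = 1066−1 = 1065
step 2: 1065 = 4^(4 + 1) + 2·4^2 + 2·4 + 1; sub 5 for 4: 5^(5 + 1) + 2·5^2 + 2·5 + 1; = 15686; G_3 = 15686−1 = 15685
step 3: 15685 = 5^(5 + 1) + 2·5^2 + 2·5; sub 6 for 5: 6^(6 + 1) + 2·6^2 + 2·6; = 280020; G_4 = 280020−1 = 280019
step 4: 280019 = 6^(6 + 1) + 2·6^2 + 6 + 5; sub 7 for 6: 7^(7 + 1) + 2·7^2 + 7 + 5; = 5764911; G_5 = 5764911−1 = 5764910
step 5: 5764910 = 7^(7 + 1) + 2·7^2 + 7 + 4; sub 8 for 7: 8^(8 + 1) + 2·8^2 + 8 + 4; = 134217868; G_6 = 134217868−1 = 134217867
step 6: 134217867 = 8^(8 + 1) + 2·8^2 + 8 + 3; sub 9 for 8: 9^(9 + 1) + 2·9^2 + 9 + 3; = 3486784575; G_7 = 3486784575−1 = 3486784574
step 7: 3486784574 = 9^(9 + 1) + 2·9^2 + 9 + 2; sub 10 for 9: 10^(10 + 1) + 2·10^2 + 10 + 2; = 100000000212; G_8 = 100000000212−1 = 100000000211
step 8: 100000000211 = 10^(10 + 1) + 2·10^2 + 10 + 1; sub 11 for 10: 11^(11 + 1) + 2·11^2 + 11 + 1; = 3138428376975; G_9 = 3138428376975−1 = 3138428376974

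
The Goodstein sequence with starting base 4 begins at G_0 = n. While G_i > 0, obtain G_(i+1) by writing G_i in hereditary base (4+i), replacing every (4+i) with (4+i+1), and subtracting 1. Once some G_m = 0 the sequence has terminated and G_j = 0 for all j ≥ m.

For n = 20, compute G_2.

i=0: 20 = 4^2 + 4 (b=4); 4→5: 5^2 + 5 = 30; 30−1 = 29
i=1: 29 = 5^2 + 4 (b=5); 5→6: 6^2 + 4 = 40; 40−1 = 39
i=2: 39 = 6^2 + 3 (b=6); 6→7: 7^2 + 3 = 52; 52−1 = 51

39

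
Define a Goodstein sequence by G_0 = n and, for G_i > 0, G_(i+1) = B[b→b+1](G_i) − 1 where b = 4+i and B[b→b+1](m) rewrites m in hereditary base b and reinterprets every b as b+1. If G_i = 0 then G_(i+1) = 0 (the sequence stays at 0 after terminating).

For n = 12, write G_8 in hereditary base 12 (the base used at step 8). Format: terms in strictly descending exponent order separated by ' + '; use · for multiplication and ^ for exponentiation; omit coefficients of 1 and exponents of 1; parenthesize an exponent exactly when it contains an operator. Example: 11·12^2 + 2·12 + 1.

base 4: 12 = 3·4; at 5: 3·5 = 15; next = 14
base 5: 14 = 2·5 + 4; at 6: 2·6 + 4 = 16; next = 15
base 6: 15 = 2·6 + 3; at 7: 2·7 + 3 = 17; next = 16
base 7: 16 = 2·7 + 2; at 8: 2·8 + 2 = 18; next = 17
base 8: 17 = 2·8 + 1; at 9: 2·9 + 1 = 19; next = 18
base 9: 18 = 2·9; at 10: 2·10 = 20; next = 19
base 10: 19 = 10 + 9; at 11: 11 + 9 = 20; next = 19
base 11: 19 = 11 + 8; at 12: 12 + 8 = 20; next = 19

12 + 7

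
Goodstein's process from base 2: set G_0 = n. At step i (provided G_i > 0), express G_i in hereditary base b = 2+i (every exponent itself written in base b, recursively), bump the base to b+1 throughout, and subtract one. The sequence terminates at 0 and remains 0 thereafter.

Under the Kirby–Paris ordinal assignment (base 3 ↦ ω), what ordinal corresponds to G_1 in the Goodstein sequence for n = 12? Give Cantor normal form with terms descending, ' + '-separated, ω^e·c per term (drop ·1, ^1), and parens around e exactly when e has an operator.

ω^(ω + 1) + ω^2·2 + ω·2 + 2

G_0 = 12. HB_2(12) = 2^(2 + 1) + 2^2. Bump = 108. G_1 = 107.
G_1 = 107. HB_3(107) = 3^(3 + 1) + 2·3^2 + 2·3 + 2. Bump = 1066. G_2 = 1065.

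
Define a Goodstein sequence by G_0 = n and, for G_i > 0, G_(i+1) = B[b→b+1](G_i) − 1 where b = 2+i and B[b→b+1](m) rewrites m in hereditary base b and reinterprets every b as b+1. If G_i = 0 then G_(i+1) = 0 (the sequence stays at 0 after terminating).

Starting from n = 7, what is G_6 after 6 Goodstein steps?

base 2: 7 = 2^2 + 2 + 1; at 3: 3^3 + 3 + 1 = 31; next = 30
base 3: 30 = 3^3 + 3; at 4: 4^4 + 4 = 260; next = 259
base 4: 259 = 4^4 + 3; at 5: 5^5 + 3 = 3128; next = 3127
base 5: 3127 = 5^5 + 2; at 6: 6^6 + 2 = 46658; next = 46657
base 6: 46657 = 6^6 + 1; at 7: 7^7 + 1 = 823544; next = 823543
base 7: 823543 = 7^7; at 8: 8^8 = 16777216; next = 16777215

16777215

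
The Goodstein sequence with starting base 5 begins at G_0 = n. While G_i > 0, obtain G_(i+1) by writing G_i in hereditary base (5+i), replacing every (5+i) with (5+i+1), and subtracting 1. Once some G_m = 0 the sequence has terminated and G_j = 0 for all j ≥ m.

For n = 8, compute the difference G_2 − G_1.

i=0: 8 = 5 + 3 (b=5); 5→6: 6 + 3 = 9; 9−1 = 8
i=1: 8 = 6 + 2 (b=6); 6→7: 7 + 2 = 9; 9−1 = 8

0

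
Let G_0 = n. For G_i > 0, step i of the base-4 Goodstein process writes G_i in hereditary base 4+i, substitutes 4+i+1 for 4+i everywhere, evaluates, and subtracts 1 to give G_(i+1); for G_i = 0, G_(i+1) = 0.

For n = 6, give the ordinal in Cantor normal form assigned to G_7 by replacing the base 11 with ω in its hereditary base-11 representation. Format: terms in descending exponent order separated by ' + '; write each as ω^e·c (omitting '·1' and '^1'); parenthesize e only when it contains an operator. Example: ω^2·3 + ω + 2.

2

(0) 6|_4 = 4 + 2 ↦ 5 + 2|_5 = 7 ⇒ 6
(1) 6|_5 = 5 + 1 ↦ 6 + 1|_6 = 7 ⇒ 6
(2) 6|_6 = 6 ↦ 7|_7 = 7 ⇒ 6
(3) 6|_7 = 6 ↦ 6|_8 = 6 ⇒ 5
(4) 5|_8 = 5 ↦ 5|_9 = 5 ⇒ 4
(5) 4|_9 = 4 ↦ 4|_10 = 4 ⇒ 3
(6) 3|_10 = 3 ↦ 3|_11 = 3 ⇒ 2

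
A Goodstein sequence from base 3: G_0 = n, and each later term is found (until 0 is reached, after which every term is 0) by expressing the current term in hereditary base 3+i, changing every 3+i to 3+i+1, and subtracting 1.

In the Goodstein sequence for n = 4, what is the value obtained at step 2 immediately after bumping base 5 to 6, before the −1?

4 —HB3→ 3 + 1 —bump→ 4 + 1 = 5 —(−1)→ 4
4 —HB4→ 4 —bump→ 5 = 5 —(−1)→ 4
4 —HB5→ 4 —bump→ 4 = 4 —(−1)→ 3

4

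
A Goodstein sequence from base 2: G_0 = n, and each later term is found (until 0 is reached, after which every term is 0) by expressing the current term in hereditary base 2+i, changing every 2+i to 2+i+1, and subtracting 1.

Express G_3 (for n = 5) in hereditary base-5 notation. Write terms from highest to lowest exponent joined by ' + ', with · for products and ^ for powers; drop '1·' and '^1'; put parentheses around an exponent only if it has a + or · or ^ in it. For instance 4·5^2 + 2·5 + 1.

3·5^3 + 3·5^2 + 3·5 + 2

5 —HB2→ 2^2 + 1 —bump→ 3^3 + 1 = 28 —(−1)→ 27
27 —HB3→ 3^3 —bump→ 4^4 = 256 —(−1)→ 255
255 —HB4→ 3·4^3 + 3·4^2 + 3·4 + 3 —bump→ 3·5^3 + 3·5^2 + 3·5 + 3 = 468 —(−1)→ 467
467 —HB5→ 3·5^3 + 3·5^2 + 3·5 + 2 —bump→ 3·6^3 + 3·6^2 + 3·6 + 2 = 776 —(−1)→ 775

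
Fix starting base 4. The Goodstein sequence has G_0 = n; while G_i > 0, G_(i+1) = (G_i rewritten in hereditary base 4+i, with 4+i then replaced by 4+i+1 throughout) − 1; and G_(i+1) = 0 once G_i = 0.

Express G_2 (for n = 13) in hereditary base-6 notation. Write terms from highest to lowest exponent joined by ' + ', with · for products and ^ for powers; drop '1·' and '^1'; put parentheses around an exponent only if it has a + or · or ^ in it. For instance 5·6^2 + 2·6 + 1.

2·6 + 5

(0) 13|_4 = 3·4 + 1 ↦ 3·5 + 1|_5 = 16 ⇒ 15
(1) 15|_5 = 3·5 ↦ 3·6|_6 = 18 ⇒ 17
(2) 17|_6 = 2·6 + 5 ↦ 2·7 + 5|_7 = 19 ⇒ 18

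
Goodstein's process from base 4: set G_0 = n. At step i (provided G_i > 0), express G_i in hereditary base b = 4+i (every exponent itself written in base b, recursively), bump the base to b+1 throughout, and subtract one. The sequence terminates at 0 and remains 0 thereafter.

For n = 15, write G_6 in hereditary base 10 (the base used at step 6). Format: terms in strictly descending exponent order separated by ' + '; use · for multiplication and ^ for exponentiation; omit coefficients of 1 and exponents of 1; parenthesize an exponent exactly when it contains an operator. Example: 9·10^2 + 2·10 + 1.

[0] 15 ≡ 3·4 + 3 (base 4). Lift 5: 18. −1: 17.
[1] 17 ≡ 3·5 + 2 (base 5). Lift 6: 20. −1: 19.
[2] 19 ≡ 3·6 + 1 (base 6). Lift 7: 22. −1: 21.
[3] 21 ≡ 3·7 (base 7). Lift 8: 24. −1: 23.
[4] 23 ≡ 2·8 + 7 (base 8). Lift 9: 25. −1: 24.
[5] 24 ≡ 2·9 + 6 (base 9). Lift 10: 26. −1: 25.
[6] 25 ≡ 2·10 + 5 (base 10). Lift 11: 27. −1: 26.

2·10 + 5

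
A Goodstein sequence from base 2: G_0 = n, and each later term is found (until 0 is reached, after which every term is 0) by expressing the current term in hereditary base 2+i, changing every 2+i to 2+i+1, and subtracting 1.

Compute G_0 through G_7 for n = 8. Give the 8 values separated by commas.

i=0: 8 = 2^(2 + 1) (b=2); 2→3: 3^(3 + 1) = 81; 81−1 = 80
i=1: 80 = 2·3^3 + 2·3^2 + 2·3 + 2 (b=3); 3→4: 2·4^4 + 2·4^2 + 2·4 + 2 = 554; 554−1 = 553
i=2: 553 = 2·4^4 + 2·4^2 + 2·4 + 1 (b=4); 4→5: 2·5^5 + 2·5^2 + 2·5 + 1 = 6311; 6311−1 = 6310
i=3: 6310 = 2·5^5 + 2·5^2 + 2·5 (b=5); 5→6: 2·6^6 + 2·6^2 + 2·6 = 93396; 93396−1 = 93395
i=4: 93395 = 2·6^6 + 2·6^2 + 6 + 5 (b=6); 6→7: 2·7^7 + 2·7^2 + 7 + 5 = 1647196; 1647196−1 = 1647195
i=5: 1647195 = 2·7^7 + 2·7^2 + 7 + 4 (b=7); 7→8: 2·8^8 + 2·8^2 + 8 + 4 = 33554572; 33554572−1 = 33554571
i=6: 33554571 = 2·8^8 + 2·8^2 + 8 + 3 (b=8); 8→9: 2·9^9 + 2·9^2 + 9 + 3 = 774841152; 774841152−1 = 774841151

8, 80, 553, 6310, 93395, 1647195, 33554571, 774841151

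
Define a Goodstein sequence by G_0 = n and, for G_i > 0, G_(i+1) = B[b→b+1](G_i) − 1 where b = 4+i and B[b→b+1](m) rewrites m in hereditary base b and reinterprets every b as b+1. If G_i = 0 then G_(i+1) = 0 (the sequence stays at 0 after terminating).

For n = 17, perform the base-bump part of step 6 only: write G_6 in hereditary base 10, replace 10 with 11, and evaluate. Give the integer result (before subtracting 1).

56

i=0: 17 = 4^2 + 1 (b=4); 4→5: 5^2 + 1 = 26; 26−1 = 25
i=1: 25 = 5^2 (b=5); 5→6: 6^2 = 36; 36−1 = 35
i=2: 35 = 5·6 + 5 (b=6); 6→7: 5·7 + 5 = 40; 40−1 = 39
i=3: 39 = 5·7 + 4 (b=7); 7→8: 5·8 + 4 = 44; 44−1 = 43
i=4: 43 = 5·8 + 3 (b=8); 8→9: 5·9 + 3 = 48; 48−1 = 47
i=5: 47 = 5·9 + 2 (b=9); 9→10: 5·10 + 2 = 52; 52−1 = 51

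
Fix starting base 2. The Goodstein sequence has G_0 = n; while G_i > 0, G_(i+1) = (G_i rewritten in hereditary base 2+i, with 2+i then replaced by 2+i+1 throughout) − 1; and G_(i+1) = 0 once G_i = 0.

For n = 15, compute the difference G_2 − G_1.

1172

G_0=15  [base 2] 2^(2 + 1) + 2^2 + 2 + 1  →[2↦3]→  3^(3 + 1) + 3^3 + 3 + 1 = 112  −1 ⇒ G_1=111
G_1=111  [base 3] 3^(3 + 1) + 3^3 + 3  →[3↦4]→  4^(4 + 1) + 4^4 + 4 = 1284  −1 ⇒ G_2=1283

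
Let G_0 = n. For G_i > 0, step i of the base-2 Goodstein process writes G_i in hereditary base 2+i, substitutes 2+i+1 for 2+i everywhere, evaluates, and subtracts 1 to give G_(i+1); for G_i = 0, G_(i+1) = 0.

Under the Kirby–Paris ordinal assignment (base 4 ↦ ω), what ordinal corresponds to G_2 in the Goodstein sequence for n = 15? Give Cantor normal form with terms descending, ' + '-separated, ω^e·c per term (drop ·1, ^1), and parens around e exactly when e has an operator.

G_0=15  [base 2] 2^(2 + 1) + 2^2 + 2 + 1  →[2↦3]→  3^(3 + 1) + 3^3 + 3 + 1 = 112  −1 ⇒ G_1=111
G_1=111  [base 3] 3^(3 + 1) + 3^3 + 3  →[3↦4]→  4^(4 + 1) + 4^4 + 4 = 1284  −1 ⇒ G_2=1283
G_2=1283  [base 4] 4^(4 + 1) + 4^4 + 3  →[4↦5]→  5^(5 + 1) + 5^5 + 3 = 18753  −1 ⇒ G_3=18752

ω^(ω + 1) + ω^ω + 3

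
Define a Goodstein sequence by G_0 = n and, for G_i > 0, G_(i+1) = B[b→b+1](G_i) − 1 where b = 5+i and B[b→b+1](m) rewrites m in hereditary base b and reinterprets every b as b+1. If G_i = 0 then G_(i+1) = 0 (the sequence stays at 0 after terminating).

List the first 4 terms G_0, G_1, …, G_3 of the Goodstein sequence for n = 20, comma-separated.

20, 23, 25, 27

G_0=20  [base 5] 4·5  →[5↦6]→  4·6 = 24  −1 ⇒ G_1=23
G_1=23  [base 6] 3·6 + 5  →[6↦7]→  3·7 + 5 = 26  −1 ⇒ G_2=25
G_2=25  [base 7] 3·7 + 4  →[7↦8]→  3·8 + 4 = 28  −1 ⇒ G_3=27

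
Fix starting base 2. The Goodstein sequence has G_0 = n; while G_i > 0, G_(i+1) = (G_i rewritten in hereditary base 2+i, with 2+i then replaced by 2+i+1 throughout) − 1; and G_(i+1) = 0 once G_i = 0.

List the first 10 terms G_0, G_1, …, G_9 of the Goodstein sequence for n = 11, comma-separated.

11, 84, 1027, 15627, 279937, 5764801, 134217727, 2749609302, 70077777775, 1997331745490

G_0 = 11. HB_2(11) = 2^(2 + 1) + 2 + 1. Bump = 85. G_1 = 84.
G_1 = 84. HB_3(84) = 3^(3 + 1) + 3. Bump = 1028. G_2 = 1027.
G_2 = 1027. HB_4(1027) = 4^(4 + 1) + 3. Bump = 15628. G_3 = 15627.
G_3 = 15627. HB_5(15627) = 5^(5 + 1) + 2. Bump = 279938. G_4 = 279937.
G_4 = 279937. HB_6(279937) = 6^(6 + 1) + 1. Bump = 5764802. G_5 = 5764801.
G_5 = 5764801. HB_7(5764801) = 7^(7 + 1). Bump = 134217728. G_6 = 134217727.
G_6 = 134217727. HB_8(134217727) = 7·8^8 + 7·8^7 + 7·8^6 + 7·8^5 + 7·8^4 + 7·8^3 + 7·8^2 + 7·8 + 7. Bump = 2749609303. G_7 = 2749609302.
G_7 = 2749609302. HB_9(2749609302) = 7·9^9 + 7·9^7 + 7·9^6 + 7·9^5 + 7·9^4 + 7·9^3 + 7·9^2 + 7·9 + 6. Bump = 70077777776. G_8 = 70077777775.
G_8 = 70077777775. HB_10(70077777775) = 7·10^10 + 7·10^7 + 7·10^6 + 7·10^5 + 7·10^4 + 7·10^3 + 7·10^2 + 7·10 + 5. Bump = 1997331745491. G_9 = 1997331745490.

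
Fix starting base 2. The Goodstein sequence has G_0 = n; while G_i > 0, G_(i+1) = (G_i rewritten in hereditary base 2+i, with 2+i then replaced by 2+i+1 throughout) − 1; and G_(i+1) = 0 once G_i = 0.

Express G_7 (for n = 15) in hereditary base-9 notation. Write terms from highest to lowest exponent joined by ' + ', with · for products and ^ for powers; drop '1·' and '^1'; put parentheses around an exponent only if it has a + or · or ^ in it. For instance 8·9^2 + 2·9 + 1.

9^(9 + 1) + 7·9^7 + 7·9^6 + 7·9^5 + 7·9^4 + 7·9^3 + 7·9^2 + 7·9 + 6

G_0=15  [base 2] 2^(2 + 1) + 2^2 + 2 + 1  →[2↦3]→  3^(3 + 1) + 3^3 + 3 + 1 = 112  −1 ⇒ G_1=111
G_1=111  [base 3] 3^(3 + 1) + 3^3 + 3  →[3↦4]→  4^(4 + 1) + 4^4 + 4 = 1284  −1 ⇒ G_2=1283
G_2=1283  [base 4] 4^(4 + 1) + 4^4 + 3  →[4↦5]→  5^(5 + 1) + 5^5 + 3 = 18753  −1 ⇒ G_3=18752
G_3=18752  [base 5] 5^(5 + 1) + 5^5 + 2  →[5↦6]→  6^(6 + 1) + 6^6 + 2 = 326594  −1 ⇒ G_4=326593
G_4=326593  [base 6] 6^(6 + 1) + 6^6 + 1  →[6↦7]→  7^(7 + 1) + 7^7 + 1 = 6588345  −1 ⇒ G_5=6588344
G_5=6588344  [base 7] 7^(7 + 1) + 7^7  →[7↦8]→  8^(8 + 1) + 8^8 = 150994944  −1 ⇒ G_6=150994943
G_6=150994943  [base 8] 8^(8 + 1) + 7·8^7 + 7·8^6 + 7·8^5 + 7·8^4 + 7·8^3 + 7·8^2 + 7·8 + 7  →[8↦9]→  9^(9 + 1) + 7·9^7 + 7·9^6 + 7·9^5 + 7·9^4 + 7·9^3 + 7·9^2 + 7·9 + 7 = 3524450281  −1 ⇒ G_7=3524450280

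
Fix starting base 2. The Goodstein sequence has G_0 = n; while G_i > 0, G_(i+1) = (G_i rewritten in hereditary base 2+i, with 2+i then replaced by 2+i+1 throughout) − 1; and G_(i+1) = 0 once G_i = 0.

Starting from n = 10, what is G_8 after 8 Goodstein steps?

50000555551

[0] 10 ≡ 2^(2 + 1) + 2 (base 2). Lift 3: 84. −1: 83.
[1] 83 ≡ 3^(3 + 1) + 2 (base 3). Lift 4: 1026. −1: 1025.
[2] 1025 ≡ 4^(4 + 1) + 1 (base 4). Lift 5: 15626. −1: 15625.
[3] 15625 ≡ 5^(5 + 1) (base 5). Lift 6: 279936. −1: 279935.
[4] 279935 ≡ 5·6^6 + 5·6^5 + 5·6^4 + 5·6^3 + 5·6^2 + 5·6 + 5 (base 6). Lift 7: 4215755. −1: 4215754.
[5] 4215754 ≡ 5·7^7 + 5·7^5 + 5·7^4 + 5·7^3 + 5·7^2 + 5·7 + 4 (base 7). Lift 8: 84073324. −1: 84073323.
[6] 84073323 ≡ 5·8^8 + 5·8^5 + 5·8^4 + 5·8^3 + 5·8^2 + 5·8 + 3 (base 8). Lift 9: 1937434593. −1: 1937434592.
[7] 1937434592 ≡ 5·9^9 + 5·9^5 + 5·9^4 + 5·9^3 + 5·9^2 + 5·9 + 2 (base 9). Lift 10: 50000555552. −1: 50000555551.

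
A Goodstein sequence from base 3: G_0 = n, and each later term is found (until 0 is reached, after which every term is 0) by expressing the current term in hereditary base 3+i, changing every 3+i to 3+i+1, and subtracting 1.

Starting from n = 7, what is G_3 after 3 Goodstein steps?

base 3: 7 = 2·3 + 1; at 4: 2·4 + 1 = 9; next = 8
base 4: 8 = 2·4; at 5: 2·5 = 10; next = 9
base 5: 9 = 5 + 4; at 6: 6 + 4 = 10; next = 9
base 6: 9 = 6 + 3; at 7: 7 + 3 = 10; next = 9

9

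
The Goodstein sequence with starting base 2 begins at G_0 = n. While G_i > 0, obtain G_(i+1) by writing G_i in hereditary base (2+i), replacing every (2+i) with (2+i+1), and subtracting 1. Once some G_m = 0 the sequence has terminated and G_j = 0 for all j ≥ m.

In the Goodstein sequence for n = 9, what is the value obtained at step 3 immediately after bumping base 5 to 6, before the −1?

140744

G_0 = 9. HB_2(9) = 2^(2 + 1) + 1. Bump = 82. G_1 = 81.
G_1 = 81. HB_3(81) = 3^(3 + 1). Bump = 1024. G_2 = 1023.
G_2 = 1023. HB_4(1023) = 3·4^4 + 3·4^3 + 3·4^2 + 3·4 + 3. Bump = 9843. G_3 = 9842.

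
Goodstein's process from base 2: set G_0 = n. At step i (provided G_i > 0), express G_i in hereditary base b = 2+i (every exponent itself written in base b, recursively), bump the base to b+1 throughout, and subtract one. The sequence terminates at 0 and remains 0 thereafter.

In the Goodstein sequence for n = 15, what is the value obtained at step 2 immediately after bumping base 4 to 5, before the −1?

18753

G_0=15  [base 2] 2^(2 + 1) + 2^2 + 2 + 1  →[2↦3]→  3^(3 + 1) + 3^3 + 3 + 1 = 112  −1 ⇒ G_1=111
G_1=111  [base 3] 3^(3 + 1) + 3^3 + 3  →[3↦4]→  4^(4 + 1) + 4^4 + 4 = 1284  −1 ⇒ G_2=1283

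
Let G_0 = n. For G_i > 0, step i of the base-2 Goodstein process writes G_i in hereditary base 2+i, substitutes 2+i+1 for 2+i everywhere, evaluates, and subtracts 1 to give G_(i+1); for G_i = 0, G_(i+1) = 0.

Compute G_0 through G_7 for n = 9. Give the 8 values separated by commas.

G_0=9  [base 2] 2^(2 + 1) + 1  →[2↦3]→  3^(3 + 1) + 1 = 82  −1 ⇒ G_1=81
G_1=81  [base 3] 3^(3 + 1)  →[3↦4]→  4^(4 + 1) = 1024  −1 ⇒ G_2=1023
G_2=1023  [base 4] 3·4^4 + 3·4^3 + 3·4^2 + 3·4 + 3  →[4↦5]→  3·5^5 + 3·5^3 + 3·5^2 + 3·5 + 3 = 9843  −1 ⇒ G_3=9842
G_3=9842  [base 5] 3·5^5 + 3·5^3 + 3·5^2 + 3·5 + 2  →[5↦6]→  3·6^6 + 3·6^3 + 3·6^2 + 3·6 + 2 = 140744  −1 ⇒ G_4=140743
G_4=140743  [base 6] 3·6^6 + 3·6^3 + 3·6^2 + 3·6 + 1  →[6↦7]→  3·7^7 + 3·7^3 + 3·7^2 + 3·7 + 1 = 2471827  −1 ⇒ G_5=2471826
G_5=2471826  [base 7] 3·7^7 + 3·7^3 + 3·7^2 + 3·7  →[7↦8]→  3·8^8 + 3·8^3 + 3·8^2 + 3·8 = 50333400  −1 ⇒ G_6=50333399
G_6=50333399  [base 8] 3·8^8 + 3·8^3 + 3·8^2 + 2·8 + 7  →[8↦9]→  3·9^9 + 3·9^3 + 3·9^2 + 2·9 + 7 = 1162263922  −1 ⇒ G_7=1162263921

9, 81, 1023, 9842, 140743, 2471826, 50333399, 1162263921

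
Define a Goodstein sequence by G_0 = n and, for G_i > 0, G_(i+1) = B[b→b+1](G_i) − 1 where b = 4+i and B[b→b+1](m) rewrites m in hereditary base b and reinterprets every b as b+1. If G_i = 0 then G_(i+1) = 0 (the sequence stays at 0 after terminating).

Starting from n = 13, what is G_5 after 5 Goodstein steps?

(0) 13|_4 = 3·4 + 1 ↦ 3·5 + 1|_5 = 16 ⇒ 15
(1) 15|_5 = 3·5 ↦ 3·6|_6 = 18 ⇒ 17
(2) 17|_6 = 2·6 + 5 ↦ 2·7 + 5|_7 = 19 ⇒ 18
(3) 18|_7 = 2·7 + 4 ↦ 2·8 + 4|_8 = 20 ⇒ 19
(4) 19|_8 = 2·8 + 3 ↦ 2·9 + 3|_9 = 21 ⇒ 20

20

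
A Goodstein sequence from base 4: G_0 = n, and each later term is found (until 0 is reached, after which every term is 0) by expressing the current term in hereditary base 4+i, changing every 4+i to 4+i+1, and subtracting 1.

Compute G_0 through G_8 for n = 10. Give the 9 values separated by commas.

10, 11, 12, 13, 13, 13, 13, 13, 13

i=0: 10 = 2·4 + 2 (b=4); 4→5: 2·5 + 2 = 12; 12−1 = 11
i=1: 11 = 2·5 + 1 (b=5); 5→6: 2·6 + 1 = 13; 13−1 = 12
i=2: 12 = 2·6 (b=6); 6→7: 2·7 = 14; 14−1 = 13
i=3: 13 = 7 + 6 (b=7); 7→8: 8 + 6 = 14; 14−1 = 13
i=4: 13 = 8 + 5 (b=8); 8→9: 9 + 5 = 14; 14−1 = 13
i=5: 13 = 9 + 4 (b=9); 9→10: 10 + 4 = 14; 14−1 = 13
i=6: 13 = 10 + 3 (b=10); 10→11: 11 + 3 = 14; 14−1 = 13
i=7: 13 = 11 + 2 (b=11); 11→12: 12 + 2 = 14; 14−1 = 13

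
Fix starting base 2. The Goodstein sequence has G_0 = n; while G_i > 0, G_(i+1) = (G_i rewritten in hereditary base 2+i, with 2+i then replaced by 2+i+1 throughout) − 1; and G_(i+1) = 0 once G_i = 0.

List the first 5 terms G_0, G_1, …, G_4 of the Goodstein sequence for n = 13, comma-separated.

13, 108, 1279, 16092, 280711

i=0: 13 = 2^(2 + 1) + 2^2 + 1 (b=2); 2→3: 3^(3 + 1) + 3^3 + 1 = 109; 109−1 = 108
i=1: 108 = 3^(3 + 1) + 3^3 (b=3); 3→4: 4^(4 + 1) + 4^4 = 1280; 1280−1 = 1279
i=2: 1279 = 4^(4 + 1) + 3·4^3 + 3·4^2 + 3·4 + 3 (b=4); 4→5: 5^(5 + 1) + 3·5^3 + 3·5^2 + 3·5 + 3 = 16093; 16093−1 = 16092
i=3: 16092 = 5^(5 + 1) + 3·5^3 + 3·5^2 + 3·5 + 2 (b=5); 5→6: 6^(6 + 1) + 3·6^3 + 3·6^2 + 3·6 + 2 = 280712; 280712−1 = 280711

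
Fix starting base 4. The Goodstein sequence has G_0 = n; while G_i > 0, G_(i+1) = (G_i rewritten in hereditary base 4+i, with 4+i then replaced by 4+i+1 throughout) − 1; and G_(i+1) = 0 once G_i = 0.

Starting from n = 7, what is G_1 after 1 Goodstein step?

G_0=7  [base 4] 4 + 3  →[4↦5]→  5 + 3 = 8  −1 ⇒ G_1=7
G_1=7  [base 5] 5 + 2  →[5↦6]→  6 + 2 = 8  −1 ⇒ G_2=7

7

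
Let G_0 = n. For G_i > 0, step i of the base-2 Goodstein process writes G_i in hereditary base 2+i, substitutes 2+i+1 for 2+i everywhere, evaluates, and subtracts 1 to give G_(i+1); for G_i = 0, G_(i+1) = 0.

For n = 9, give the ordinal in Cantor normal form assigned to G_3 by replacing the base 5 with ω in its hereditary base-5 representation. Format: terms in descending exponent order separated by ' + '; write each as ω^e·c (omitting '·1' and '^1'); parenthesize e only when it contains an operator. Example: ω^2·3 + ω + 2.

G_0=9  [base 2] 2^(2 + 1) + 1  →[2↦3]→  3^(3 + 1) + 1 = 82  −1 ⇒ G_1=81
G_1=81  [base 3] 3^(3 + 1)  →[3↦4]→  4^(4 + 1) = 1024  −1 ⇒ G_2=1023
G_2=1023  [base 4] 3·4^4 + 3·4^3 + 3·4^2 + 3·4 + 3  →[4↦5]→  3·5^5 + 3·5^3 + 3·5^2 + 3·5 + 3 = 9843  −1 ⇒ G_3=9842
G_3=9842  [base 5] 3·5^5 + 3·5^3 + 3·5^2 + 3·5 + 2  →[5↦6]→  3·6^6 + 3·6^3 + 3·6^2 + 3·6 + 2 = 140744  −1 ⇒ G_4=140743

ω^ω·3 + ω^3·3 + ω^2·3 + ω·3 + 2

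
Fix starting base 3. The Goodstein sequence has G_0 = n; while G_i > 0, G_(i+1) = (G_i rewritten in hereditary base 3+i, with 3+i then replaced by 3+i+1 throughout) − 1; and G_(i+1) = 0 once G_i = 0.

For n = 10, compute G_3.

10 —HB3→ 3^2 + 1 —bump→ 4^2 + 1 = 17 —(−1)→ 16
16 —HB4→ 4^2 —bump→ 5^2 = 25 —(−1)→ 24
24 —HB5→ 4·5 + 4 —bump→ 4·6 + 4 = 28 —(−1)→ 27
27 —HB6→ 4·6 + 3 —bump→ 4·7 + 3 = 31 —(−1)→ 30

27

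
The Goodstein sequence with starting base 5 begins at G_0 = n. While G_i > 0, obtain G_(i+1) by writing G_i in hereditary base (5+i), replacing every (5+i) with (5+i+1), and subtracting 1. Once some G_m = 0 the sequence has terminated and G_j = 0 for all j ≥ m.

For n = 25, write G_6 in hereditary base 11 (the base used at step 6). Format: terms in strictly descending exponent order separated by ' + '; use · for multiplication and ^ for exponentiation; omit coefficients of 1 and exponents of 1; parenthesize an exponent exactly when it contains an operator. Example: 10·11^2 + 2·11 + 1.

G_0=25  [base 5] 5^2  →[5↦6]→  6^2 = 36  −1 ⇒ G_1=35
G_1=35  [base 6] 5·6 + 5  →[6↦7]→  5·7 + 5 = 40  −1 ⇒ G_2=39
G_2=39  [base 7] 5·7 + 4  →[7↦8]→  5·8 + 4 = 44  −1 ⇒ G_3=43
G_3=43  [base 8] 5·8 + 3  →[8↦9]→  5·9 + 3 = 48  −1 ⇒ G_4=47
G_4=47  [base 9] 5·9 + 2  →[9↦10]→  5·10 + 2 = 52  −1 ⇒ G_5=51
G_5=51  [base 10] 5·10 + 1  →[10↦11]→  5·11 + 1 = 56  −1 ⇒ G_6=55

5·11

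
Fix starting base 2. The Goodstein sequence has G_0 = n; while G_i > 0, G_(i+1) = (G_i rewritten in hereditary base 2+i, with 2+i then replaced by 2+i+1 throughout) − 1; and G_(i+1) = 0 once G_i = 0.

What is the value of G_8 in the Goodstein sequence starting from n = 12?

G_0=12  [base 2] 2^(2 + 1) + 2^2  →[2↦3]→  3^(3 + 1) + 3^3 = 108  −1 ⇒ G_1=107
G_1=107  [base 3] 3^(3 + 1) + 2·3^2 + 2·3 + 2  →[3↦4]→  4^(4 + 1) + 2·4^2 + 2·4 + 2 = 1066  −1 ⇒ G_2=1065
G_2=1065  [base 4] 4^(4 + 1) + 2·4^2 + 2·4 + 1  →[4↦5]→  5^(5 + 1) + 2·5^2 + 2·5 + 1 = 15686  −1 ⇒ G_3=15685
G_3=15685  [base 5] 5^(5 + 1) + 2·5^2 + 2·5  →[5↦6]→  6^(6 + 1) + 2·6^2 + 2·6 = 280020  −1 ⇒ G_4=280019
G_4=280019  [base 6] 6^(6 + 1) + 2·6^2 + 6 + 5  →[6↦7]→  7^(7 + 1) + 2·7^2 + 7 + 5 = 5764911  −1 ⇒ G_5=5764910
G_5=5764910  [base 7] 7^(7 + 1) + 2·7^2 + 7 + 4  →[7↦8]→  8^(8 + 1) + 2·8^2 + 8 + 4 = 134217868  −1 ⇒ G_6=134217867
G_6=134217867  [base 8] 8^(8 + 1) + 2·8^2 + 8 + 3  →[8↦9]→  9^(9 + 1) + 2·9^2 + 9 + 3 = 3486784575  −1 ⇒ G_7=3486784574
G_7=3486784574  [base 9] 9^(9 + 1) + 2·9^2 + 9 + 2  →[9↦10]→  10^(10 + 1) + 2·10^2 + 10 + 2 = 100000000212  −1 ⇒ G_8=100000000211
G_8=100000000211  [base 10] 10^(10 + 1) + 2·10^2 + 10 + 1  →[10↦11]→  11^(11 + 1) + 2·11^2 + 11 + 1 = 3138428376975  −1 ⇒ G_9=3138428376974

100000000211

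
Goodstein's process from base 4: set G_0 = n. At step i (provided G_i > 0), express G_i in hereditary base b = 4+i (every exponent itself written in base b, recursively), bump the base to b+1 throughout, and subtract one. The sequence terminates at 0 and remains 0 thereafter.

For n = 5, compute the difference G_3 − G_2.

-1

step 0: 5 = 4 + 1; sub 5 for 4: 5 + 1; = 6; G_1 = 6−1 = 5
step 1: 5 = 5; sub 6 for 5: 6; = 6; G_2 = 6−1 = 5
step 2: 5 = 5; sub 7 for 6: 5; = 5; G_3 = 5−1 = 4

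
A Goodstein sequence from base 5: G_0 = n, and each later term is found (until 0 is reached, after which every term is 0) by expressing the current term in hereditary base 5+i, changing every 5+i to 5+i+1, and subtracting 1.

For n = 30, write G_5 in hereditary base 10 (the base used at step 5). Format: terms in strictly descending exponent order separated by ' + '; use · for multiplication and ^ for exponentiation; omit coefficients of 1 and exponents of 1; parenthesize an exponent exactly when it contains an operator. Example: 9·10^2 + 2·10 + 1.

G_0 = 30. HB_5(30) = 5^2 + 5. Bump = 42. G_1 = 41.
G_1 = 41. HB_6(41) = 6^2 + 5. Bump = 54. G_2 = 53.
G_2 = 53. HB_7(53) = 7^2 + 4. Bump = 68. G_3 = 67.
G_3 = 67. HB_8(67) = 8^2 + 3. Bump = 84. G_4 = 83.
G_4 = 83. HB_9(83) = 9^2 + 2. Bump = 102. G_5 = 101.
G_5 = 101. HB_10(101) = 10^2 + 1. Bump = 122. G_6 = 121.

10^2 + 1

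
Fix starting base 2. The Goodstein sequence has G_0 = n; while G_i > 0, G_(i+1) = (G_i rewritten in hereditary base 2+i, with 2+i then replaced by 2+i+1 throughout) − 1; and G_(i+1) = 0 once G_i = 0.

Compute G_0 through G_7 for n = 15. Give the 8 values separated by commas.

15, 111, 1283, 18752, 326593, 6588344, 150994943, 3524450280

base 2: 15 = 2^(2 + 1) + 2^2 + 2 + 1; at 3: 3^(3 + 1) + 3^3 + 3 + 1 = 112; next = 111
base 3: 111 = 3^(3 + 1) + 3^3 + 3; at 4: 4^(4 + 1) + 4^4 + 4 = 1284; next = 1283
base 4: 1283 = 4^(4 + 1) + 4^4 + 3; at 5: 5^(5 + 1) + 5^5 + 3 = 18753; next = 18752
base 5: 18752 = 5^(5 + 1) + 5^5 + 2; at 6: 6^(6 + 1) + 6^6 + 2 = 326594; next = 326593
base 6: 326593 = 6^(6 + 1) + 6^6 + 1; at 7: 7^(7 + 1) + 7^7 + 1 = 6588345; next = 6588344
base 7: 6588344 = 7^(7 + 1) + 7^7; at 8: 8^(8 + 1) + 8^8 = 150994944; next = 150994943
base 8: 150994943 = 8^(8 + 1) + 7·8^7 + 7·8^6 + 7·8^5 + 7·8^4 + 7·8^3 + 7·8^2 + 7·8 + 7; at 9: 9^(9 + 1) + 7·9^7 + 7·9^6 + 7·9^5 + 7·9^4 + 7·9^3 + 7·9^2 + 7·9 + 7 = 3524450281; next = 3524450280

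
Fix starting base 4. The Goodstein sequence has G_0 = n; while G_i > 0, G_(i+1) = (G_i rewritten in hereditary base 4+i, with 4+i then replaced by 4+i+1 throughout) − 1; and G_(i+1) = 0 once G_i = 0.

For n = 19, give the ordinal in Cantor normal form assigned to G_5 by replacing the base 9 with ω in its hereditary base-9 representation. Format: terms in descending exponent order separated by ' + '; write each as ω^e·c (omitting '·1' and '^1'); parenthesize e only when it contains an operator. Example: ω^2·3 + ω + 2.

ω·7 + 6

base 4: 19 = 4^2 + 3; at 5: 5^2 + 3 = 28; next = 27
base 5: 27 = 5^2 + 2; at 6: 6^2 + 2 = 38; next = 37
base 6: 37 = 6^2 + 1; at 7: 7^2 + 1 = 50; next = 49
base 7: 49 = 7^2; at 8: 8^2 = 64; next = 63
base 8: 63 = 7·8 + 7; at 9: 7·9 + 7 = 70; next = 69
base 9: 69 = 7·9 + 6; at 10: 7·10 + 6 = 76; next = 75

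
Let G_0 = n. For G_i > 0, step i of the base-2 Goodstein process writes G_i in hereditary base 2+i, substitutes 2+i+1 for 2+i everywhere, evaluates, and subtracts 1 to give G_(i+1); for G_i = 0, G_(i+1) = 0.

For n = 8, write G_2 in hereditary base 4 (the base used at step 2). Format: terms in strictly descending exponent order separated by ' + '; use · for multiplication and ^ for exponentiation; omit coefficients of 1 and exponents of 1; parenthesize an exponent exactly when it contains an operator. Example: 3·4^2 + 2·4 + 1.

(0) 8|_2 = 2^(2 + 1) ↦ 3^(3 + 1)|_3 = 81 ⇒ 80
(1) 80|_3 = 2·3^3 + 2·3^2 + 2·3 + 2 ↦ 2·4^4 + 2·4^2 + 2·4 + 2|_4 = 554 ⇒ 553

2·4^4 + 2·4^2 + 2·4 + 1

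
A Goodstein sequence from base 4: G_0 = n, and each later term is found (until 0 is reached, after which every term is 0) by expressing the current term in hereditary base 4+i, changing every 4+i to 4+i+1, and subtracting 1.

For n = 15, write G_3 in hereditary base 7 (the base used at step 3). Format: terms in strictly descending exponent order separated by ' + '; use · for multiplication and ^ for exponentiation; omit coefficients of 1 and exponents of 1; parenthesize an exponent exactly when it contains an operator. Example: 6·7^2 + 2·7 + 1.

step 0: 15 = 3·4 + 3; sub 5 for 4: 3·5 + 3; = 18; G_1 = 18−1 = 17
step 1: 17 = 3·5 + 2; sub 6 for 5: 3·6 + 2; = 20; G_2 = 20−1 = 19
step 2: 19 = 3·6 + 1; sub 7 for 6: 3·7 + 1; = 22; G_3 = 22−1 = 21
step 3: 21 = 3·7; sub 8 for 7: 3·8; = 24; G_4 = 24−1 = 23

3·7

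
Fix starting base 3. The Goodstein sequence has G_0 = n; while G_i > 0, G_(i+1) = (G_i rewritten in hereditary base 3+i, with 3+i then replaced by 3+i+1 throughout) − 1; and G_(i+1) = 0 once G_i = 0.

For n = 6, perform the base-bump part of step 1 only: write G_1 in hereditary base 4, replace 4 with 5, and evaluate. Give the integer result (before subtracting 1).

6 —HB3→ 2·3 —bump→ 2·4 = 8 —(−1)→ 7
7 —HB4→ 4 + 3 —bump→ 5 + 3 = 8 —(−1)→ 7

8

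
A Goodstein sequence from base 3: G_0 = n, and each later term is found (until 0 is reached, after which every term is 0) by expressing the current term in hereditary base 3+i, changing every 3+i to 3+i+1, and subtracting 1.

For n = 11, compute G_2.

25

[0] 11 ≡ 3^2 + 2 (base 3). Lift 4: 18. −1: 17.
[1] 17 ≡ 4^2 + 1 (base 4). Lift 5: 26. −1: 25.
[2] 25 ≡ 5^2 (base 5). Lift 6: 36. −1: 35.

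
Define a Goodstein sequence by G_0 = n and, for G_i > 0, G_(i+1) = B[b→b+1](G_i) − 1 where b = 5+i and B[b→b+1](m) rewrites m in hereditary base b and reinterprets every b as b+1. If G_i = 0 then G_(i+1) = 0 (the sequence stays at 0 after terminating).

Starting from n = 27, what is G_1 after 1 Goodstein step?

37

i=0: 27 = 5^2 + 2 (b=5); 5→6: 6^2 + 2 = 38; 38−1 = 37
i=1: 37 = 6^2 + 1 (b=6); 6→7: 7^2 + 1 = 50; 50−1 = 49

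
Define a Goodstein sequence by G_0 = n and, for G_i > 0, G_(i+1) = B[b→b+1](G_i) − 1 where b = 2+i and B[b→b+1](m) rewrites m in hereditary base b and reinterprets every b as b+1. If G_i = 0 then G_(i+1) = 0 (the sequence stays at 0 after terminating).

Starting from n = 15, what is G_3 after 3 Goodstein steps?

15 —HB2→ 2^(2 + 1) + 2^2 + 2 + 1 —bump→ 3^(3 + 1) + 3^3 + 3 + 1 = 112 —(−1)→ 111
111 —HB3→ 3^(3 + 1) + 3^3 + 3 —bump→ 4^(4 + 1) + 4^4 + 4 = 1284 —(−1)→ 1283
1283 —HB4→ 4^(4 + 1) + 4^4 + 3 —bump→ 5^(5 + 1) + 5^5 + 3 = 18753 —(−1)→ 18752
18752 —HB5→ 5^(5 + 1) + 5^5 + 2 —bump→ 6^(6 + 1) + 6^6 + 2 = 326594 —(−1)→ 326593

18752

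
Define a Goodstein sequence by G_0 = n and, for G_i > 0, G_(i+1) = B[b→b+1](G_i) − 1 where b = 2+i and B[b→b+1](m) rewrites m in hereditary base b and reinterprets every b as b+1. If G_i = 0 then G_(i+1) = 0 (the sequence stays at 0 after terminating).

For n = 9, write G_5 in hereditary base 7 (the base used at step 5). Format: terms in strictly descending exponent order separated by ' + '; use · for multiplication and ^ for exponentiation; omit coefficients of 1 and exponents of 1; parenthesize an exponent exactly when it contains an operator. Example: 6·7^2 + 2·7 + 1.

3·7^7 + 3·7^3 + 3·7^2 + 3·7

step 0: 9 = 2^(2 + 1) + 1; sub 3 for 2: 3^(3 + 1) + 1; = 82; G_1 = 82−1 = 81
step 1: 81 = 3^(3 + 1); sub 4 for 3: 4^(4 + 1); = 1024; G_2 = 1024−1 = 1023
step 2: 1023 = 3·4^4 + 3·4^3 + 3·4^2 + 3·4 + 3; sub 5 for 4: 3·5^5 + 3·5^3 + 3·5^2 + 3·5 + 3; = 9843; G_3 = 9843−1 = 9842
step 3: 9842 = 3·5^5 + 3·5^3 + 3·5^2 + 3·5 + 2; sub 6 for 5: 3·6^6 + 3·6^3 + 3·6^2 + 3·6 + 2; = 140744; G_4 = 140744−1 = 140743
step 4: 140743 = 3·6^6 + 3·6^3 + 3·6^2 + 3·6 + 1; sub 7 for 6: 3·7^7 + 3·7^3 + 3·7^2 + 3·7 + 1; = 2471827; G_5 = 2471827−1 = 2471826
step 5: 2471826 = 3·7^7 + 3·7^3 + 3·7^2 + 3·7; sub 8 for 7: 3·8^8 + 3·8^3 + 3·8^2 + 3·8; = 50333400; G_6 = 50333400−1 = 50333399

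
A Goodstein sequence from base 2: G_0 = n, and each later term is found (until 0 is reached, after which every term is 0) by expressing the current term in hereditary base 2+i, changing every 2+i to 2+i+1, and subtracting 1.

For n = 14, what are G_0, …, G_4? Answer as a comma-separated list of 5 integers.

step 0: 14 = 2^(2 + 1) + 2^2 + 2; sub 3 for 2: 3^(3 + 1) + 3^3 + 3; = 111; G_1 = 111−1 = 110
step 1: 110 = 3^(3 + 1) + 3^3 + 2; sub 4 for 3: 4^(4 + 1) + 4^4 + 2; = 1282; G_2 = 1282−1 = 1281
step 2: 1281 = 4^(4 + 1) + 4^4 + 1; sub 5 for 4: 5^(5 + 1) + 5^5 + 1; = 18751; G_3 = 18751−1 = 18750
step 3: 18750 = 5^(5 + 1) + 5^5; sub 6 for 5: 6^(6 + 1) + 6^6; = 326592; G_4 = 326592−1 = 326591

14, 110, 1281, 18750, 326591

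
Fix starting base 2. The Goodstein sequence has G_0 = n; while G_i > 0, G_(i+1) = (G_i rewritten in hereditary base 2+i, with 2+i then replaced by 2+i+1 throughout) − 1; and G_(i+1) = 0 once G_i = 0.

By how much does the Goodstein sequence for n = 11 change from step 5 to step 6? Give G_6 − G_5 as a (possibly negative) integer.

128452926

base 2: 11 = 2^(2 + 1) + 2 + 1; at 3: 3^(3 + 1) + 3 + 1 = 85; next = 84
base 3: 84 = 3^(3 + 1) + 3; at 4: 4^(4 + 1) + 4 = 1028; next = 1027
base 4: 1027 = 4^(4 + 1) + 3; at 5: 5^(5 + 1) + 3 = 15628; next = 15627
base 5: 15627 = 5^(5 + 1) + 2; at 6: 6^(6 + 1) + 2 = 279938; next = 279937
base 6: 279937 = 6^(6 + 1) + 1; at 7: 7^(7 + 1) + 1 = 5764802; next = 5764801
base 7: 5764801 = 7^(7 + 1); at 8: 8^(8 + 1) = 134217728; next = 134217727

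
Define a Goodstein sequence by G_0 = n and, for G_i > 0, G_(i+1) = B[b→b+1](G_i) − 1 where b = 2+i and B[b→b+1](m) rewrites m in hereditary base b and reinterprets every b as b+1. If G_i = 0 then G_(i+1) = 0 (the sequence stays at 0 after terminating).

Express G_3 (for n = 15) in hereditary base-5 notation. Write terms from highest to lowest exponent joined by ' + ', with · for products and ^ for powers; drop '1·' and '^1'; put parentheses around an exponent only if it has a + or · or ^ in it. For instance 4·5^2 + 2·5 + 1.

G_0 = 15. HB_2(15) = 2^(2 + 1) + 2^2 + 2 + 1. Bump = 112. G_1 = 111.
G_1 = 111. HB_3(111) = 3^(3 + 1) + 3^3 + 3. Bump = 1284. G_2 = 1283.
G_2 = 1283. HB_4(1283) = 4^(4 + 1) + 4^4 + 3. Bump = 18753. G_3 = 18752.
G_3 = 18752. HB_5(18752) = 5^(5 + 1) + 5^5 + 2. Bump = 326594. G_4 = 326593.

5^(5 + 1) + 5^5 + 2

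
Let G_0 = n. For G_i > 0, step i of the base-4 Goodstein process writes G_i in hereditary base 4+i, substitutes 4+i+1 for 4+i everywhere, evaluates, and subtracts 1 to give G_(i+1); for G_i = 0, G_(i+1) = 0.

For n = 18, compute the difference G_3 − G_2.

18 —HB4→ 4^2 + 2 —bump→ 5^2 + 2 = 27 —(−1)→ 26
26 —HB5→ 5^2 + 1 —bump→ 6^2 + 1 = 37 —(−1)→ 36
36 —HB6→ 6^2 —bump→ 7^2 = 49 —(−1)→ 48

12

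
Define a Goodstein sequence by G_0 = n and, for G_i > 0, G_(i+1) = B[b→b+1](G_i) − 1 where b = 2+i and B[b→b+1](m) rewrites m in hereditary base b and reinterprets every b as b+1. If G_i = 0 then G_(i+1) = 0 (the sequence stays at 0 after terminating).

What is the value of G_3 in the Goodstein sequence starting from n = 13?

16092

i=0: 13 = 2^(2 + 1) + 2^2 + 1 (b=2); 2→3: 3^(3 + 1) + 3^3 + 1 = 109; 109−1 = 108
i=1: 108 = 3^(3 + 1) + 3^3 (b=3); 3→4: 4^(4 + 1) + 4^4 = 1280; 1280−1 = 1279
i=2: 1279 = 4^(4 + 1) + 3·4^3 + 3·4^2 + 3·4 + 3 (b=4); 4→5: 5^(5 + 1) + 3·5^3 + 3·5^2 + 3·5 + 3 = 16093; 16093−1 = 16092
i=3: 16092 = 5^(5 + 1) + 3·5^3 + 3·5^2 + 3·5 + 2 (b=5); 5→6: 6^(6 + 1) + 3·6^3 + 3·6^2 + 3·6 + 2 = 280712; 280712−1 = 280711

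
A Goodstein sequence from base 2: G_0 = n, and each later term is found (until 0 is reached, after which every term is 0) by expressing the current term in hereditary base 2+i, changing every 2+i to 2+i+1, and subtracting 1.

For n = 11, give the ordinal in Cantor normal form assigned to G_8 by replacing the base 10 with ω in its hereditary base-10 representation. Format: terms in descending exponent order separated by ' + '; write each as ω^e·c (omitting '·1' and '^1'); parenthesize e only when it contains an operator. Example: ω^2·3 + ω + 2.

ω^ω·7 + ω^7·7 + ω^6·7 + ω^5·7 + ω^4·7 + ω^3·7 + ω^2·7 + ω·7 + 5

(0) 11|_2 = 2^(2 + 1) + 2 + 1 ↦ 3^(3 + 1) + 3 + 1|_3 = 85 ⇒ 84
(1) 84|_3 = 3^(3 + 1) + 3 ↦ 4^(4 + 1) + 4|_4 = 1028 ⇒ 1027
(2) 1027|_4 = 4^(4 + 1) + 3 ↦ 5^(5 + 1) + 3|_5 = 15628 ⇒ 15627
(3) 15627|_5 = 5^(5 + 1) + 2 ↦ 6^(6 + 1) + 2|_6 = 279938 ⇒ 279937
(4) 279937|_6 = 6^(6 + 1) + 1 ↦ 7^(7 + 1) + 1|_7 = 5764802 ⇒ 5764801
(5) 5764801|_7 = 7^(7 + 1) ↦ 8^(8 + 1)|_8 = 134217728 ⇒ 134217727
(6) 134217727|_8 = 7·8^8 + 7·8^7 + 7·8^6 + 7·8^5 + 7·8^4 + 7·8^3 + 7·8^2 + 7·8 + 7 ↦ 7·9^9 + 7·9^7 + 7·9^6 + 7·9^5 + 7·9^4 + 7·9^3 + 7·9^2 + 7·9 + 7|_9 = 2749609303 ⇒ 2749609302
(7) 2749609302|_9 = 7·9^9 + 7·9^7 + 7·9^6 + 7·9^5 + 7·9^4 + 7·9^3 + 7·9^2 + 7·9 + 6 ↦ 7·10^10 + 7·10^7 + 7·10^6 + 7·10^5 + 7·10^4 + 7·10^3 + 7·10^2 + 7·10 + 6|_10 = 70077777776 ⇒ 70077777775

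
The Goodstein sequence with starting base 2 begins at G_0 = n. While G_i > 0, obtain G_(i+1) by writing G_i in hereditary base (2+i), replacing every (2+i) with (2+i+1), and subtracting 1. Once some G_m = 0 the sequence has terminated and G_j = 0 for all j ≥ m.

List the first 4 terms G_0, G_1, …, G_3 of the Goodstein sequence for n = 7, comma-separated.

step 0: 7 = 2^2 + 2 + 1; sub 3 for 2: 3^3 + 3 + 1; = 31; G_1 = 31−1 = 30
step 1: 30 = 3^3 + 3; sub 4 for 3: 4^4 + 4; = 260; G_2 = 260−1 = 259
step 2: 259 = 4^4 + 3; sub 5 for 4: 5^5 + 3; = 3128; G_3 = 3128−1 = 3127

7, 30, 259, 3127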